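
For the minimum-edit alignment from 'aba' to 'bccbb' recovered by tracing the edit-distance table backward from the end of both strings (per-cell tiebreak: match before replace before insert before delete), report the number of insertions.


Edit distance = 4. Backtracking from cell (3, 5) with preference match > replace > insert > delete,
then listing the resulting alignment 'aba' -> 'bccbb' left to right:
  Step 1: insert 'b' [insertion #1]
  Step 2: insert 'c' [insertion #2]
  Step 3: replace a->c
  Step 4: keep 'b'
  Step 5: replace a->b
Total insertions: 2

2


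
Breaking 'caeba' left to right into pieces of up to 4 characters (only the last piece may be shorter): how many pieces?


'caeba' has 5 characters.
Chunking with max size 4:
  Chunk 1: 'caeb' (positions 0-3)
  Chunk 2: 'a' (positions 4-4)
Total chunks: ceil(5 / 4) = 2

2


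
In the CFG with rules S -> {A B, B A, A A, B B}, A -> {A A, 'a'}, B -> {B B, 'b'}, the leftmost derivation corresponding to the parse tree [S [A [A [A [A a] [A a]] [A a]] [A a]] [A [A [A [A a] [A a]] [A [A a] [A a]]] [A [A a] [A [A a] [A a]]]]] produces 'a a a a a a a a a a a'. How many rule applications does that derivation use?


Every bracketed nonterminal node [X ...] in the tree is produced by exactly one rule application.
Reading the tree off as a leftmost derivation:
  Step 1: S  =>  A A   (applied S -> A A)
  Step 2: A A  =>  A A A   (applied A -> A A)
  Step 3: A A A  =>  A A A A   (applied A -> A A)
  Step 4: A A A A  =>  A A A A A   (applied A -> A A)
  Step 5: A A A A A  =>  a A A A A   (applied A -> a)
  Step 6: a A A A A  =>  a a A A A   (applied A -> a)
  Step 7: a a A A A  =>  a a a A A   (applied A -> a)
  Step 8: a a a A A  =>  a a a a A   (applied A -> a)
  Step 9: a a a a A  =>  a a a a A A   (applied A -> A A)
  Step 10: a a a a A A  =>  a a a a A A A   (applied A -> A A)
  Step 11: a a a a A A A  =>  a a a a A A A A   (applied A -> A A)
  Step 12: a a a a A A A A  =>  a a a a a A A A   (applied A -> a)
  Step 13: a a a a a A A A  =>  a a a a a a A A   (applied A -> a)
  Step 14: a a a a a a A A  =>  a a a a a a A A A   (applied A -> A A)
  Step 15: a a a a a a A A A  =>  a a a a a a a A A   (applied A -> a)
  Step 16: a a a a a a a A A  =>  a a a a a a a a A   (applied A -> a)
  Step 17: a a a a a a a a A  =>  a a a a a a a a A A   (applied A -> A A)
  Step 18: a a a a a a a a A A  =>  a a a a a a a a a A   (applied A -> a)
  Step 19: a a a a a a a a a A  =>  a a a a a a a a a A A   (applied A -> A A)
  Step 20: a a a a a a a a a A A  =>  a a a a a a a a a a A   (applied A -> a)
  Step 21: a a a a a a a a a a A  =>  a a a a a a a a a a a   (applied A -> a)
Final yield: a a a a a a a a a a a
Total rewrite steps: 21

21


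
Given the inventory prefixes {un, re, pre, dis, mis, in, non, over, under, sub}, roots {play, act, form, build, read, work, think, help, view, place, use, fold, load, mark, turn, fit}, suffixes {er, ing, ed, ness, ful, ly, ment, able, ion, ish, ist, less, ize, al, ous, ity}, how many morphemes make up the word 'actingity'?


Segmenting 'actingity' against the inventory:
  'act' -> root (morpheme 1)
  'ing' -> suffix (morpheme 2)
  'ity' -> suffix (morpheme 3)
Total morphemes: 3

3


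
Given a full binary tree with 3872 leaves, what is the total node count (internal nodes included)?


Leaf nodes (terminals): 3872
Internal nodes = n - 1 = 3872 - 1 = 3871
Total = leaves + internal = 3872 + 3871 = 7743

7743


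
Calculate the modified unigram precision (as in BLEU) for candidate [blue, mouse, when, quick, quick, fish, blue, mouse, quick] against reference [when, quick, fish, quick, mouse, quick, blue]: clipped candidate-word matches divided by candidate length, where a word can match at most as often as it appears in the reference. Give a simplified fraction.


Reference word counts: {'blue': 1, 'fish': 1, 'mouse': 1, 'quick': 3, 'when': 1}
Checking each candidate word (with clipping):
  'blue' -> in reference (ref count 1, used 1/1) -> match (matches: 1)
  'mouse' -> in reference (ref count 1, used 1/1) -> match (matches: 2)
  'when' -> in reference (ref count 1, used 1/1) -> match (matches: 3)
  'quick' -> in reference (ref count 3, used 1/3) -> match (matches: 4)
  'quick' -> in reference (ref count 3, used 2/3) -> match (matches: 5)
  'fish' -> in reference (ref count 1, used 1/1) -> match (matches: 6)
  'blue' -> ref count 1 already used up (1/1) -> clipped, no match (matches: 6)
  'mouse' -> ref count 1 already used up (1/1) -> clipped, no match (matches: 6)
  'quick' -> in reference (ref count 3, used 3/3) -> match (matches: 7)
Clipped matches: 7, Candidate length: 9
Precision = 7/9

7/9


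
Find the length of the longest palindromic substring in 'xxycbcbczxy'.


Scanning 'xxycbcbczxy' for palindromic substrings.
Substring at positions 3-7: 'cbcbc'.
Check: reverse('cbcbc') = 'cbcbc' -> palindrome confirmed.
Neighbouring characters ('y' / 'z') break symmetry, so it cannot extend further.
No longer palindromic substring exists; longest length = 5

5


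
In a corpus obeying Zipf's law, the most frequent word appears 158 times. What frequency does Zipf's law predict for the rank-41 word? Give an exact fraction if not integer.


Zipf's law: freq(rank) = f1 / rank
f1 = 158, rank = 41
freq = 158 / 41
GCD(158, 41) = 1
Simplified: 158/41

158/41


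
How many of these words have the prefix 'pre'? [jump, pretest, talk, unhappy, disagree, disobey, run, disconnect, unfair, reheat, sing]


Checking each word for prefix 'pre':
  'jump' -> no (count: 0)
  'pretest' -> YES, starts with 'pre' (count: 1)
  'talk' -> no (count: 1)
  'unhappy' -> no (count: 1)
  'disagree' -> no (count: 1)
  'disobey' -> no (count: 1)
  'run' -> no (count: 1)
  'disconnect' -> no (count: 1)
  'unfair' -> no (count: 1)
  'reheat' -> no (count: 1)
  'sing' -> no (count: 1)
Total with prefix 'pre': 1

1


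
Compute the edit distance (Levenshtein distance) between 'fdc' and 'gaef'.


Building DP table for s1='fdc' (len 3) and s2='gaef' (len 4):
       g  a  e  f
    0  1  2  3  4
  f 1  1  2  3  3
  d 2  2  2  3  4
  c 3  3  3  3  4
Edit distance = dp[3][4] = 4

4


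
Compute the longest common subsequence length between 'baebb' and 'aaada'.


DP table for LCS of 'baebb' and 'aaada':
       a  a  a  d  a
    0  0  0  0  0  0
  b 0  0  0  0  0  0
  a 0  1  1  1  1  1
  e 0  1  1  1  1  1
  b 0  1  1  1  1  1
  b 0  1  1  1  1  1
LCS: 'a'
LCS length = 1

1


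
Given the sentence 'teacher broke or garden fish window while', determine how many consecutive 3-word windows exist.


Word trigrams from [7] words:
  Trigram 1: (teacher broke or)
  Trigram 2: (broke or garden)
  Trigram 3: (or garden fish)
  Trigram 4: (garden fish window)
  Trigram 5: (fish window while)
Total word trigrams: 7 - 2 = 5

5


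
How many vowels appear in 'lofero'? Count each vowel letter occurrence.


Scanning each character of 'lofero':
  Position 1: 'l' -> consonant (running count: 0)
  Position 2: 'o' -> vowel (running count: 1)
  Position 3: 'f' -> consonant (running count: 1)
  Position 4: 'e' -> vowel (running count: 2)
  Position 5: 'r' -> consonant (running count: 2)
  Position 6: 'o' -> vowel (running count: 3)
Total vowels: 3

3


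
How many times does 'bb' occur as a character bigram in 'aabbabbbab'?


Scanning 'aabbabbbab' for bigram 'bb':
  Position 0: 'aa' -> no
  Position 1: 'ab' -> no
  Position 2: 'bb' -> MATCH
  Position 3: 'ba' -> no
  Position 4: 'ab' -> no
  Position 5: 'bb' -> MATCH
  Position 6: 'bb' -> MATCH
  Position 7: 'ba' -> no
  Position 8: 'ab' -> no
Total matches: 3

3


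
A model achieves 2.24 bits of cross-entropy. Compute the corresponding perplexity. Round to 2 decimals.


Perplexity formula: PP = 2^H
H = 2.24
PP = 2^2.24
Decompose: 2^2.24 = 2^2 * 2^0.24
2^2 = 4, 2^0.24 ~ 1.1809927
PP ~ 4 * 1.1809927 = 4.7239708
Rounded to 2 decimals: 4.72

4.72


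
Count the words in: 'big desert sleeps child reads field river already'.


Counting words by splitting on spaces:
  Word 1: 'big'
  Word 2: 'desert'
  Word 3: 'sleeps'
  Word 4: 'child'
  Word 5: 'reads'
  Word 6: 'field'
  Word 7: 'river'
  Word 8: 'already'
Total words: 8

8


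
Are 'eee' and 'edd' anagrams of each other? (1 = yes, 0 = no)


Sort characters of 'eee': 'eee'
Sort characters of 'edd': 'dde'
Sorted forms differ -> they are NOT anagrams
Result: 0

0


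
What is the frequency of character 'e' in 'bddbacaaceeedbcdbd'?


Scanning 'bddbacaaceeedbcdbd' for 'e':
  Position 9: 'e' -> MATCH (count: 1)
  Position 10: 'e' -> MATCH (count: 2)
  Position 11: 'e' -> MATCH (count: 3)
Total occurrences of 'e': 3

3


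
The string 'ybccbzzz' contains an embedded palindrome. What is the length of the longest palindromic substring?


Scanning 'ybccbzzz' for palindromic substrings.
Substring at positions 1-4: 'bccb'.
Check: reverse('bccb') = 'bccb' -> palindrome confirmed.
Neighbouring characters ('y' / 'z') break symmetry, so it cannot extend further.
No longer palindromic substring exists; longest length = 4

4


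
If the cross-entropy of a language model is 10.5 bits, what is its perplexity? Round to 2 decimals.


Perplexity formula: PP = 2^H
H = 10.5
PP = 2^10.5
Decompose: 2^10.5 = 2^10 * 2^0.5 = 2^10 * sqrt(2)
2^10 = 1024, sqrt(2) ~ 1.4142136
PP ~ 1024 * 1.4142136 = 1448.1547264
Rounded to 2 decimals: 1448.15

1448.15


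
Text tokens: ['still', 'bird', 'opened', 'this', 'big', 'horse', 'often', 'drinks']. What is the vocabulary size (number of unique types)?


Listing all tokens and tracking unique types:
  Token 1: 'still' -> NEW (unique so far: 1)
  Token 2: 'bird' -> NEW (unique so far: 2)
  Token 3: 'opened' -> NEW (unique so far: 3)
  Token 4: 'this' -> NEW (unique so far: 4)
  Token 5: 'big' -> NEW (unique so far: 5)
  Token 6: 'horse' -> NEW (unique so far: 6)
  Token 7: 'often' -> NEW (unique so far: 7)
  Token 8: 'drinks' -> NEW (unique so far: 8)
Unique types: ('big', 'bird', 'drinks', 'horse', 'often', 'opened', 'still', 'this')
Vocabulary size: 8

8


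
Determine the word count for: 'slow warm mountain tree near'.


Counting words by splitting on spaces:
  Word 1: 'slow'
  Word 2: 'warm'
  Word 3: 'mountain'
  Word 4: 'tree'
  Word 5: 'near'
Total words: 5

5


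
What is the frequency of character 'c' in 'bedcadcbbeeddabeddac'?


Scanning 'bedcadcbbeeddabeddac' for 'c':
  Position 3: 'c' -> MATCH (count: 1)
  Position 6: 'c' -> MATCH (count: 2)
  Position 19: 'c' -> MATCH (count: 3)
Total occurrences of 'c': 3

3


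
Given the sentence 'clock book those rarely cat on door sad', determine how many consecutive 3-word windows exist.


Word trigrams from [8] words:
  Trigram 1: (clock book those)
  Trigram 2: (book those rarely)
  Trigram 3: (those rarely cat)
  Trigram 4: (rarely cat on)
  Trigram 5: (cat on door)
  Trigram 6: (on door sad)
Total word trigrams: 8 - 2 = 6

6


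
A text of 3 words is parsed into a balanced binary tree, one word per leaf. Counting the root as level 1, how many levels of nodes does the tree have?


In a balanced binary tree with n leaves the deepest leaf is ceil(log2(n)) edges below the root,
so counting node levels inclusive of root and leaves gives ceil(log2(n)) + 1 levels.
log2(3) = 1.5850
ceil(1.5850) = 2
levels = 2 + 1 = 3

3


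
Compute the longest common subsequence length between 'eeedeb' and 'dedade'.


DP table for LCS of 'eeedeb' and 'dedade':
       d  e  d  a  d  e
    0  0  0  0  0  0  0
  e 0  0  1  1  1  1  1
  e 0  0  1  1  1  1  2
  e 0  0  1  1  1  1  2
  d 0  1  1  2  2  2  2
  e 0  1  2  2  2  2  3
  b 0  1  2  2  2  2  3
LCS: 'ede'
LCS length = 3

3


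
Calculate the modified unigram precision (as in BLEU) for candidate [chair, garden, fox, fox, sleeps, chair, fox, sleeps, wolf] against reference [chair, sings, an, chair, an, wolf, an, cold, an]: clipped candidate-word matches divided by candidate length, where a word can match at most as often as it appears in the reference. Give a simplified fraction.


Reference word counts: {'an': 4, 'chair': 2, 'cold': 1, 'sings': 1, 'wolf': 1}
Checking each candidate word (with clipping):
  'chair' -> in reference (ref count 2, used 1/2) -> match (matches: 1)
  'garden' -> not in reference -> no match (matches: 1)
  'fox' -> not in reference -> no match (matches: 1)
  'fox' -> not in reference -> no match (matches: 1)
  'sleeps' -> not in reference -> no match (matches: 1)
  'chair' -> in reference (ref count 2, used 2/2) -> match (matches: 2)
  'fox' -> not in reference -> no match (matches: 2)
  'sleeps' -> not in reference -> no match (matches: 2)
  'wolf' -> in reference (ref count 1, used 1/1) -> match (matches: 3)
Clipped matches: 3, Candidate length: 9
Precision = 3/9 = 1/3

1/3


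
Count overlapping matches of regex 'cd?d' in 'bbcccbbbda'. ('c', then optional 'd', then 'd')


Pattern: cd?d means 'c', then optional 'd', then 'd'.
Scanning 'bbcccbbbda' position-by-position:
  Pos 0: window 'bbc' -> no
  Pos 1: window 'bcc' -> no
  Pos 2: window 'ccc' -> no
  Pos 3: window 'ccb' -> no
  Pos 4: window 'cbb' -> no
  Pos 5: window 'bbb' -> no
  Pos 6: window 'bbd' -> no
  Pos 7: window 'bda' -> no
  Pos 8: window 'da' -> no
  Pos 9: window 'a' -> no
Total matches: 0

0


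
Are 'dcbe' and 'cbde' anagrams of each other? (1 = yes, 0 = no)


Sort characters of 'dcbe': 'bcde'
Sort characters of 'cbde': 'bcde'
Sorted forms match -> they ARE anagrams
Result: 1

1


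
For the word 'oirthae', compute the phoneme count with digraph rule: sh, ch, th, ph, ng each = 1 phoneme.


Parsing 'oirthae' greedily, digraphs first:
  'o' -> vowel phoneme (phonemes so far: 1)
  'i' -> vowel phoneme (phonemes so far: 2)
  'r' -> consonant phoneme (phonemes so far: 3)
  'th' -> digraph (1 consonant phoneme) (phonemes so far: 4)
  'a' -> vowel phoneme (phonemes so far: 5)
  'e' -> vowel phoneme (phonemes so far: 6)
Total phonemes: 6

6


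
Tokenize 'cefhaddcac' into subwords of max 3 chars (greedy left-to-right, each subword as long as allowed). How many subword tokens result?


'cefhaddcac' has 10 characters.
Chunking with max size 3:
  Chunk 1: 'cef' (positions 0-2)
  Chunk 2: 'had' (positions 3-5)
  Chunk 3: 'dca' (positions 6-8)
  Chunk 4: 'c' (positions 9-9)
Total chunks: ceil(10 / 3) = 4

4


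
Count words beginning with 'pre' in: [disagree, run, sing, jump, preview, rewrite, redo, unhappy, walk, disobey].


Checking each word for prefix 'pre':
  'disagree' -> no (count: 0)
  'run' -> no (count: 0)
  'sing' -> no (count: 0)
  'jump' -> no (count: 0)
  'preview' -> YES, starts with 'pre' (count: 1)
  'rewrite' -> no (count: 1)
  'redo' -> no (count: 1)
  'unhappy' -> no (count: 1)
  'walk' -> no (count: 1)
  'disobey' -> no (count: 1)
Total with prefix 'pre': 1

1


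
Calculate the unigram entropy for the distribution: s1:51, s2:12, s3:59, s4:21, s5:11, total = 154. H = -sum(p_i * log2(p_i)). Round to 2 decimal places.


Computing entropy H = -sum(p_i * log2(p_i)):
  s1: p = 51/154 = 0.3312, -p*log2(p) = 0.5280
  s2: p = 12/154 = 0.0779, -p*log2(p) = 0.2869
  s3: p = 59/154 = 0.3831, -p*log2(p) = 0.5303
  s4: p = 21/154 = 0.1364, -p*log2(p) = 0.3920
  s5: p = 11/154 = 0.0714, -p*log2(p) = 0.2720
H = sum of terms = 2.0092
Rounded to 2 decimals: 2.01

2.01


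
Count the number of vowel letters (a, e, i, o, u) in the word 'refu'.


Scanning each character of 'refu':
  Position 1: 'r' -> consonant (running count: 0)
  Position 2: 'e' -> vowel (running count: 1)
  Position 3: 'f' -> consonant (running count: 1)
  Position 4: 'u' -> vowel (running count: 2)
Total vowels: 2

2


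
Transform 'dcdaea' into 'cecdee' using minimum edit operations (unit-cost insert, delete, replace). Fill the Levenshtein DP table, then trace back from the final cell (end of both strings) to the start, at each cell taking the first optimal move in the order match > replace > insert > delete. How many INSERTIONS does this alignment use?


Edit distance = 4. Backtracking from cell (6, 6) with preference match > replace > insert > delete,
then listing the resulting alignment 'dcdaea' -> 'cecdee' left to right:
  Step 1: insert 'c' [insertion #1]
  Step 2: replace d->e
  Step 3: keep 'c'
  Step 4: keep 'd'
  Step 5: delete 'a'
  Step 6: keep 'e'
  Step 7: replace a->e
Total insertions: 1

1


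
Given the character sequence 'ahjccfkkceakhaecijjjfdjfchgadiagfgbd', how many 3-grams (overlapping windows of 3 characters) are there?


String 'ahjccfkkceakhaecijjjfdjfchgadiagfgbd' has length L = 36.
Number of overlapping n-grams = L - n + 1
Substituting: 36 - 3 + 1 = 34

34


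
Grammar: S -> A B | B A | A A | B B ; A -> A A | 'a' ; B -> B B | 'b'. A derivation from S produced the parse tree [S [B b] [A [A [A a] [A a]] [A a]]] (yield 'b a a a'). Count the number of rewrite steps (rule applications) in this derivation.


Every bracketed nonterminal node [X ...] in the tree is produced by exactly one rule application.
Reading the tree off as a leftmost derivation:
  Step 1: S  =>  B A   (applied S -> B A)
  Step 2: B A  =>  b A   (applied B -> b)
  Step 3: b A  =>  b A A   (applied A -> A A)
  Step 4: b A A  =>  b A A A   (applied A -> A A)
  Step 5: b A A A  =>  b a A A   (applied A -> a)
  Step 6: b a A A  =>  b a a A   (applied A -> a)
  Step 7: b a a A  =>  b a a a   (applied A -> a)
Final yield: b a a a
Total rewrite steps: 7

7


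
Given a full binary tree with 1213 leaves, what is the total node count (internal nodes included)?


Leaf nodes (terminals): 1213
Internal nodes = n - 1 = 1213 - 1 = 1212
Total = leaves + internal = 1213 + 1212 = 2425

2425


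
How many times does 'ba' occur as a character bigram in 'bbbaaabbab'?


Scanning 'bbbaaabbab' for bigram 'ba':
  Position 0: 'bb' -> no
  Position 1: 'bb' -> no
  Position 2: 'ba' -> MATCH
  Position 3: 'aa' -> no
  Position 4: 'aa' -> no
  Position 5: 'ab' -> no
  Position 6: 'bb' -> no
  Position 7: 'ba' -> MATCH
  Position 8: 'ab' -> no
Total matches: 2

2


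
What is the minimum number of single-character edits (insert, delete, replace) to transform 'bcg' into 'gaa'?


Building DP table for s1='bcg' (len 3) and s2='gaa' (len 3):
       g  a  a
    0  1  2  3
  b 1  1  2  3
  c 2  2  2  3
  g 3  2  3  3
Edit distance = dp[3][3] = 3

3


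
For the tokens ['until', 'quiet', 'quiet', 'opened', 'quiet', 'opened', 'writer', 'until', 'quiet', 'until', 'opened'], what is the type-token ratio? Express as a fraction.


Tokens: 11
Unique types: ('opened', 'quiet', 'until', 'writer') = 4
TTR = 4/11
Already in lowest terms.

4/11


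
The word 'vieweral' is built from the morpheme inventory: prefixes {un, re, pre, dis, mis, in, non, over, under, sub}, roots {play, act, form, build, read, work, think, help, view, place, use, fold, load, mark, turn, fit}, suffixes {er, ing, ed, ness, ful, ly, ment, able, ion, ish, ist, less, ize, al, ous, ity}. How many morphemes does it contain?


Segmenting 'vieweral' against the inventory:
  'view' -> root (morpheme 1)
  'er' -> suffix (morpheme 2)
  'al' -> suffix (morpheme 3)
Total morphemes: 3

3


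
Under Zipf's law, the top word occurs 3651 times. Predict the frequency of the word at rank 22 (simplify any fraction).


Zipf's law: freq(rank) = f1 / rank
f1 = 3651, rank = 22
freq = 3651 / 22
GCD(3651, 22) = 1
Simplified: 3651/22

3651/22


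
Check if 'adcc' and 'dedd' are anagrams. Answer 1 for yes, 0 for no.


Sort characters of 'adcc': 'accd'
Sort characters of 'dedd': 'ddde'
Sorted forms differ -> they are NOT anagrams
Result: 0

0


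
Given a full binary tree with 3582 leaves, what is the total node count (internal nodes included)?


Leaf nodes (terminals): 3582
Internal nodes = n - 1 = 3582 - 1 = 3581
Total = leaves + internal = 3582 + 3581 = 7163

7163


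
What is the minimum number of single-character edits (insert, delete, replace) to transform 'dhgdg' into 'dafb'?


Building DP table for s1='dhgdg' (len 5) and s2='dafb' (len 4):
       d  a  f  b
    0  1  2  3  4
  d 1  0  1  2  3
  h 2  1  1  2  3
  g 3  2  2  2  3
  d 4  3  3  3  3
  g 5  4  4  4  4
Edit distance = dp[5][4] = 4

4


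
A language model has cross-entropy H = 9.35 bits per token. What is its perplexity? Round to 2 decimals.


Perplexity formula: PP = 2^H
H = 9.35
PP = 2^9.35
Decompose: 2^9.35 = 2^9 * 2^0.35
2^9 = 512, 2^0.35 ~ 1.2745606
PP ~ 512 * 1.2745606 = 652.5750272
Rounded to 2 decimals: 652.58

652.58


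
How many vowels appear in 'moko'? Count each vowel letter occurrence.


Scanning each character of 'moko':
  Position 1: 'm' -> consonant (running count: 0)
  Position 2: 'o' -> vowel (running count: 1)
  Position 3: 'k' -> consonant (running count: 1)
  Position 4: 'o' -> vowel (running count: 2)
Total vowels: 2

2


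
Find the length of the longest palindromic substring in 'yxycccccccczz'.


Scanning 'yxycccccccczz' for palindromic substrings.
Substring at positions 3-10: 'cccccccc'.
Check: reverse('cccccccc') = 'cccccccc' -> palindrome confirmed.
Neighbouring characters ('y' / 'z') break symmetry, so it cannot extend further.
No longer palindromic substring exists; longest length = 8

8


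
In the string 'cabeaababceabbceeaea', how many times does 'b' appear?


Scanning 'cabeaababceabbceeaea' for 'b':
  Position 2: 'b' -> MATCH (count: 1)
  Position 6: 'b' -> MATCH (count: 2)
  Position 8: 'b' -> MATCH (count: 3)
  Position 12: 'b' -> MATCH (count: 4)
  Position 13: 'b' -> MATCH (count: 5)
Total occurrences of 'b': 5

5


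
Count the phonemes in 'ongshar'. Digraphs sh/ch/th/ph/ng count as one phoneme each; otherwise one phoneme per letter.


Parsing 'ongshar' greedily, digraphs first:
  'o' -> vowel phoneme (phonemes so far: 1)
  'ng' -> digraph (1 consonant phoneme) (phonemes so far: 2)
  'sh' -> digraph (1 consonant phoneme) (phonemes so far: 3)
  'a' -> vowel phoneme (phonemes so far: 4)
  'r' -> consonant phoneme (phonemes so far: 5)
Total phonemes: 5

5


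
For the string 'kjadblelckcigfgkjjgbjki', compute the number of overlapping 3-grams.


String 'kjadblelckcigfgkjjgbjki' has length L = 23.
Number of overlapping n-grams = L - n + 1
Substituting: 23 - 3 + 1 = 21

21


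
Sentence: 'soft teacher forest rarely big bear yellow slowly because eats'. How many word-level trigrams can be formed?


Word trigrams from [10] words:
  Trigram 1: (soft teacher forest)
  Trigram 2: (teacher forest rarely)
  Trigram 3: (forest rarely big)
  Trigram 4: (rarely big bear)
  Trigram 5: (big bear yellow)
  Trigram 6: (bear yellow slowly)
  Trigram 7: (yellow slowly because)
  Trigram 8: (slowly because eats)
Total word trigrams: 10 - 2 = 8

8


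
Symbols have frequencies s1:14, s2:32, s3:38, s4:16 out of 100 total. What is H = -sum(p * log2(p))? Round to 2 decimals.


Computing entropy H = -sum(p_i * log2(p_i)):
  s1: p = 14/100 = 0.1400, -p*log2(p) = 0.3971
  s2: p = 32/100 = 0.3200, -p*log2(p) = 0.5260
  s3: p = 38/100 = 0.3800, -p*log2(p) = 0.5305
  s4: p = 16/100 = 0.1600, -p*log2(p) = 0.4230
H = sum of terms = 1.8766
Rounded to 2 decimals: 1.88

1.88


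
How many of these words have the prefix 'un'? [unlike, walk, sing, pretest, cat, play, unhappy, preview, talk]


Checking each word for prefix 'un':
  'unlike' -> YES, starts with 'un' (count: 1)
  'walk' -> no (count: 1)
  'sing' -> no (count: 1)
  'pretest' -> no (count: 1)
  'cat' -> no (count: 1)
  'play' -> no (count: 1)
  'unhappy' -> YES, starts with 'un' (count: 2)
  'preview' -> no (count: 2)
  'talk' -> no (count: 2)
Total with prefix 'un': 2

2


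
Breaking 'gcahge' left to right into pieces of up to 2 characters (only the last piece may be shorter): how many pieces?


'gcahge' has 6 characters.
Chunking with max size 2:
  Chunk 1: 'gc' (positions 0-1)
  Chunk 2: 'ah' (positions 2-3)
  Chunk 3: 'ge' (positions 4-5)
Total chunks: ceil(6 / 2) = 3

3


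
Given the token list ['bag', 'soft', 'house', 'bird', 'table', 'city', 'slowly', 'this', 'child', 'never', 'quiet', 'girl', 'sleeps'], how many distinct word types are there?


Listing all tokens and tracking unique types:
  Token 1: 'bag' -> NEW (unique so far: 1)
  Token 2: 'soft' -> NEW (unique so far: 2)
  Token 3: 'house' -> NEW (unique so far: 3)
  Token 4: 'bird' -> NEW (unique so far: 4)
  Token 5: 'table' -> NEW (unique so far: 5)
  Token 6: 'city' -> NEW (unique so far: 6)
  Token 7: 'slowly' -> NEW (unique so far: 7)
  Token 8: 'this' -> NEW (unique so far: 8)
  Token 9: 'child' -> NEW (unique so far: 9)
  Token 10: 'never' -> NEW (unique so far: 10)
  Token 11: 'quiet' -> NEW (unique so far: 11)
  Token 12: 'girl' -> NEW (unique so far: 12)
  Token 13: 'sleeps' -> NEW (unique so far: 13)
Unique types: ('bag', 'bird', 'child', 'city', 'girl', 'house', 'never', 'quiet', 'sleeps', 'slowly', 'soft', 'table', 'this')
Vocabulary size: 13

13


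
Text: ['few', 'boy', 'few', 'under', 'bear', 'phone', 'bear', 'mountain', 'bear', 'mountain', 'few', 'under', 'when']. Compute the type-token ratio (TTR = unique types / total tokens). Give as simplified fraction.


Tokens: 13
Unique types: ('bear', 'boy', 'few', 'mountain', 'phone', 'under', 'when') = 7
TTR = 7/13
Already in lowest terms.

7/13


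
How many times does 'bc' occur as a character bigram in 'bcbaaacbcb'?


Scanning 'bcbaaacbcb' for bigram 'bc':
  Position 0: 'bc' -> MATCH
  Position 1: 'cb' -> no
  Position 2: 'ba' -> no
  Position 3: 'aa' -> no
  Position 4: 'aa' -> no
  Position 5: 'ac' -> no
  Position 6: 'cb' -> no
  Position 7: 'bc' -> MATCH
  Position 8: 'cb' -> no
Total matches: 2

2


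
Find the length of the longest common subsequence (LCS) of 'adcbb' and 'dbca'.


DP table for LCS of 'adcbb' and 'dbca':
       d  b  c  a
    0  0  0  0  0
  a 0  0  0  0  1
  d 0  1  1  1  1
  c 0  1  1  2  2
  b 0  1  2  2  2
  b 0  1  2  2  2
LCS: 'dc'
LCS length = 2

2


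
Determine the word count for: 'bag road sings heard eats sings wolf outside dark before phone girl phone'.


Counting words by splitting on spaces:
  Word 1: 'bag'
  Word 2: 'road'
  Word 3: 'sings'
  Word 4: 'heard'
  Word 5: 'eats'
  Word 6: 'sings'
  Word 7: 'wolf'
  Word 8: 'outside'
  Word 9: 'dark'
  Word 10: 'before'
  Word 11: 'phone'
  Word 12: 'girl'
  Word 13: 'phone'
Total words: 13

13


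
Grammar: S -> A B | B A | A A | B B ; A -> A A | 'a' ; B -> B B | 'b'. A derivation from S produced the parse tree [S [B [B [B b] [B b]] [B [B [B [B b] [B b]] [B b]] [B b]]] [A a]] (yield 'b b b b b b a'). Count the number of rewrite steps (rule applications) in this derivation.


Every bracketed nonterminal node [X ...] in the tree is produced by exactly one rule application.
Reading the tree off as a leftmost derivation:
  Step 1: S  =>  B A   (applied S -> B A)
  Step 2: B A  =>  B B A   (applied B -> B B)
  Step 3: B B A  =>  B B B A   (applied B -> B B)
  Step 4: B B B A  =>  b B B A   (applied B -> b)
  Step 5: b B B A  =>  b b B A   (applied B -> b)
  Step 6: b b B A  =>  b b B B A   (applied B -> B B)
  Step 7: b b B B A  =>  b b B B B A   (applied B -> B B)
  Step 8: b b B B B A  =>  b b B B B B A   (applied B -> B B)
  Step 9: b b B B B B A  =>  b b b B B B A   (applied B -> b)
  Step 10: b b b B B B A  =>  b b b b B B A   (applied B -> b)
  Step 11: b b b b B B A  =>  b b b b b B A   (applied B -> b)
  Step 12: b b b b b B A  =>  b b b b b b A   (applied B -> b)
  Step 13: b b b b b b A  =>  b b b b b b a   (applied A -> a)
Final yield: b b b b b b a
Total rewrite steps: 13

13


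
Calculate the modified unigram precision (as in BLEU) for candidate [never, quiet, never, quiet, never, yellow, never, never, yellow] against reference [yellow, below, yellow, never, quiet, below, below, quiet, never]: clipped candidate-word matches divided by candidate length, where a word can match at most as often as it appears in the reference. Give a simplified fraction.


Reference word counts: {'below': 3, 'never': 2, 'quiet': 2, 'yellow': 2}
Checking each candidate word (with clipping):
  'never' -> in reference (ref count 2, used 1/2) -> match (matches: 1)
  'quiet' -> in reference (ref count 2, used 1/2) -> match (matches: 2)
  'never' -> in reference (ref count 2, used 2/2) -> match (matches: 3)
  'quiet' -> in reference (ref count 2, used 2/2) -> match (matches: 4)
  'never' -> ref count 2 already used up (2/2) -> clipped, no match (matches: 4)
  'yellow' -> in reference (ref count 2, used 1/2) -> match (matches: 5)
  'never' -> ref count 2 already used up (2/2) -> clipped, no match (matches: 5)
  'never' -> ref count 2 already used up (2/2) -> clipped, no match (matches: 5)
  'yellow' -> in reference (ref count 2, used 2/2) -> match (matches: 6)
Clipped matches: 6, Candidate length: 9
Precision = 6/9 = 2/3

2/3


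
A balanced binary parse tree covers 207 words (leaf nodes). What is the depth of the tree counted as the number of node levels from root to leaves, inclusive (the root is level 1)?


In a balanced binary tree with n leaves the deepest leaf is ceil(log2(n)) edges below the root,
so counting node levels inclusive of root and leaves gives ceil(log2(n)) + 1 levels.
log2(207) = 7.6935
ceil(7.6935) = 8
levels = 8 + 1 = 9

9


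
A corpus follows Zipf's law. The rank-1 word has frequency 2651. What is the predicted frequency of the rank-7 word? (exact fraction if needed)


Zipf's law: freq(rank) = f1 / rank
f1 = 2651, rank = 7
freq = 2651 / 7
GCD(2651, 7) = 1
Simplified: 2651/7

2651/7


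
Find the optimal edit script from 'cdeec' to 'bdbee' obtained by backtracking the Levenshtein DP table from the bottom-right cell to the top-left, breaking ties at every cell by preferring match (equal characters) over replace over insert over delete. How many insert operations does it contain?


Edit distance = 3. Backtracking from cell (5, 5) with preference match > replace > insert > delete,
then listing the resulting alignment 'cdeec' -> 'bdbee' left to right:
  Step 1: replace c->b
  Step 2: keep 'd'
  Step 3: replace e->b
  Step 4: keep 'e'
  Step 5: replace c->e
Total insertions: 0

0


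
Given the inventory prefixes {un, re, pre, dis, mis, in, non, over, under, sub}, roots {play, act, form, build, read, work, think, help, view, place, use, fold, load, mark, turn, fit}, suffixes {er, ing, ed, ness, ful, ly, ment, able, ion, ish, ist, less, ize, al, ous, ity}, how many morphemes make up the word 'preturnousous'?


Segmenting 'preturnousous' against the inventory:
  'pre' -> prefix (morpheme 1)
  'turn' -> root (morpheme 2)
  'ous' -> suffix (morpheme 3)
  'ous' -> suffix (morpheme 4)
Total morphemes: 4

4


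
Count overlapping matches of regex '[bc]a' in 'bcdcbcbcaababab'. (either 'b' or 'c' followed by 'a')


Pattern: [bc]a means either 'b' or 'c' followed by 'a'.
Scanning 'bcdcbcbcaababab' position-by-position:
  Pos 0: window 'bc' -> no
  Pos 1: window 'cd' -> no
  Pos 2: window 'dc' -> no
  Pos 3: window 'cb' -> no
  Pos 4: window 'bc' -> no
  Pos 5: window 'cb' -> no
  Pos 6: window 'bc' -> no
  Pos 7: window 'ca' -> MATCH
  Pos 8: window 'aa' -> no
  Pos 9: window 'ab' -> no
  Pos 10: window 'ba' -> MATCH
  Pos 11: window 'ab' -> no
  Pos 12: window 'ba' -> MATCH
  Pos 13: window 'ab' -> no
  Pos 14: window 'b' -> no
Total matches: 3

3


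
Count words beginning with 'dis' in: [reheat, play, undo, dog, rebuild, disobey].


Checking each word for prefix 'dis':
  'reheat' -> no (count: 0)
  'play' -> no (count: 0)
  'undo' -> no (count: 0)
  'dog' -> no (count: 0)
  'rebuild' -> no (count: 0)
  'disobey' -> YES, starts with 'dis' (count: 1)
Total with prefix 'dis': 1

1


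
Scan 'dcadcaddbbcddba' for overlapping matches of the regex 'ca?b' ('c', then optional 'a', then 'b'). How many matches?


Pattern: ca?b means 'c', then optional 'a', then 'b'.
Scanning 'dcadcaddbbcddba' position-by-position:
  Pos 0: window 'dca' -> no
  Pos 1: window 'cad' -> no
  Pos 2: window 'adc' -> no
  Pos 3: window 'dca' -> no
  Pos 4: window 'cad' -> no
  Pos 5: window 'add' -> no
  Pos 6: window 'ddb' -> no
  Pos 7: window 'dbb' -> no
  Pos 8: window 'bbc' -> no
  Pos 9: window 'bcd' -> no
  Pos 10: window 'cdd' -> no
  Pos 11: window 'ddb' -> no
  Pos 12: window 'dba' -> no
  Pos 13: window 'ba' -> no
  Pos 14: window 'a' -> no
Total matches: 0

0


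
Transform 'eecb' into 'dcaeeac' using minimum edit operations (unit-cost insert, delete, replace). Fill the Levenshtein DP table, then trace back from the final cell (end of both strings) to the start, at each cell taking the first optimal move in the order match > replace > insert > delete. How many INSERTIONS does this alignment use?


Edit distance = 5. Backtracking from cell (4, 7) with preference match > replace > insert > delete,
then listing the resulting alignment 'eecb' -> 'dcaeeac' left to right:
  Step 1: insert 'd' [insertion #1]
  Step 2: insert 'c' [insertion #2]
  Step 3: insert 'a' [insertion #3]
  Step 4: keep 'e'
  Step 5: keep 'e'
  Step 6: replace c->a
  Step 7: replace b->c
Total insertions: 3

3


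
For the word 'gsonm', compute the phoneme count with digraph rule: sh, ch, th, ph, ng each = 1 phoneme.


Parsing 'gsonm' greedily, digraphs first:
  'g' -> consonant phoneme (phonemes so far: 1)
  's' -> consonant phoneme (phonemes so far: 2)
  'o' -> vowel phoneme (phonemes so far: 3)
  'n' -> consonant phoneme (phonemes so far: 4)
  'm' -> consonant phoneme (phonemes so far: 5)
Total phonemes: 5

5


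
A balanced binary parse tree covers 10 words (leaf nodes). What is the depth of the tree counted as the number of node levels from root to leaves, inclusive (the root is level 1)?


In a balanced binary tree with n leaves the deepest leaf is ceil(log2(n)) edges below the root,
so counting node levels inclusive of root and leaves gives ceil(log2(n)) + 1 levels.
log2(10) = 3.3219
ceil(3.3219) = 4
levels = 4 + 1 = 5

5


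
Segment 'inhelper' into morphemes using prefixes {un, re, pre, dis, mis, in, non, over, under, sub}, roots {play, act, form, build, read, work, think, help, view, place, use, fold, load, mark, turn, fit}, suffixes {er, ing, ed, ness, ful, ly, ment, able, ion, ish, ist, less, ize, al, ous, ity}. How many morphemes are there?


Segmenting 'inhelper' against the inventory:
  'in' -> prefix (morpheme 1)
  'help' -> root (morpheme 2)
  'er' -> suffix (morpheme 3)
Total morphemes: 3

3


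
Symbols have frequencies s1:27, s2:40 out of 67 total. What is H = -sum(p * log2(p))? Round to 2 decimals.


Computing entropy H = -sum(p_i * log2(p_i)):
  s1: p = 27/67 = 0.4030, -p*log2(p) = 0.5284
  s2: p = 40/67 = 0.5970, -p*log2(p) = 0.4443
H = sum of terms = 0.9727
Rounded to 2 decimals: 0.97

0.97


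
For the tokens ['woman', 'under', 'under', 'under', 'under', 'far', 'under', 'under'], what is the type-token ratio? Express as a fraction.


Tokens: 8
Unique types: ('far', 'under', 'woman') = 3
TTR = 3/8
Already in lowest terms.

3/8


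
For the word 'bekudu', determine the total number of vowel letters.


Scanning each character of 'bekudu':
  Position 1: 'b' -> consonant (running count: 0)
  Position 2: 'e' -> vowel (running count: 1)
  Position 3: 'k' -> consonant (running count: 1)
  Position 4: 'u' -> vowel (running count: 2)
  Position 5: 'd' -> consonant (running count: 2)
  Position 6: 'u' -> vowel (running count: 3)
Total vowels: 3

3


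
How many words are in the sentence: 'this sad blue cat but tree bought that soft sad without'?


Counting words by splitting on spaces:
  Word 1: 'this'
  Word 2: 'sad'
  Word 3: 'blue'
  Word 4: 'cat'
  Word 5: 'but'
  Word 6: 'tree'
  Word 7: 'bought'
  Word 8: 'that'
  Word 9: 'soft'
  Word 10: 'sad'
  Word 11: 'without'
Total words: 11

11


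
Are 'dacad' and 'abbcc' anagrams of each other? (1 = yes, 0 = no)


Sort characters of 'dacad': 'aacdd'
Sort characters of 'abbcc': 'abbcc'
Sorted forms differ -> they are NOT anagrams
Result: 0

0


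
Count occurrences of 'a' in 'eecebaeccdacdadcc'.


Scanning 'eecebaeccdacdadcc' for 'a':
  Position 5: 'a' -> MATCH (count: 1)
  Position 10: 'a' -> MATCH (count: 2)
  Position 13: 'a' -> MATCH (count: 3)
Total occurrences of 'a': 3

3


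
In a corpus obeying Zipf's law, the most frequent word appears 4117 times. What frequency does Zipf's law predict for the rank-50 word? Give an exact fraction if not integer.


Zipf's law: freq(rank) = f1 / rank
f1 = 4117, rank = 50
freq = 4117 / 50
GCD(4117, 50) = 1
Simplified: 4117/50

4117/50


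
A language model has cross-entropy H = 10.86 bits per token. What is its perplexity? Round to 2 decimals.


Perplexity formula: PP = 2^H
H = 10.86
PP = 2^10.86
Decompose: 2^10.86 = 2^10 * 2^0.86
2^10 = 1024, 2^0.86 ~ 1.8150383
PP ~ 1024 * 1.8150383 = 1858.5992192
Rounded to 2 decimals: 1858.60

1858.60


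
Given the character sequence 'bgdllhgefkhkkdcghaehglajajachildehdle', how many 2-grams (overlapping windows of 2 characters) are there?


String 'bgdllhgefkhkkdcghaehglajajachildehdle' has length L = 37.
Number of overlapping n-grams = L - n + 1
Substituting: 37 - 2 + 1 = 36

36


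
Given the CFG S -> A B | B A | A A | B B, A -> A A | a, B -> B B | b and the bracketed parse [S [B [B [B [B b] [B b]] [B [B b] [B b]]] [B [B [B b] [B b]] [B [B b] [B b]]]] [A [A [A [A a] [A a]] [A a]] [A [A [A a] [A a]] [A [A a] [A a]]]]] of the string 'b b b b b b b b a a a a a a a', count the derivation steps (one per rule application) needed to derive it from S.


Every bracketed nonterminal node [X ...] in the tree is produced by exactly one rule application.
Reading the tree off as a leftmost derivation:
  Step 1: S  =>  B A   (applied S -> B A)
  Step 2: B A  =>  B B A   (applied B -> B B)
  Step 3: B B A  =>  B B B A   (applied B -> B B)
  Step 4: B B B A  =>  B B B B A   (applied B -> B B)
  Step 5: B B B B A  =>  b B B B A   (applied B -> b)
  Step 6: b B B B A  =>  b b B B A   (applied B -> b)
  Step 7: b b B B A  =>  b b B B B A   (applied B -> B B)
  Step 8: b b B B B A  =>  b b b B B A   (applied B -> b)
  Step 9: b b b B B A  =>  b b b b B A   (applied B -> b)
  Step 10: b b b b B A  =>  b b b b B B A   (applied B -> B B)
  Step 11: b b b b B B A  =>  b b b b B B B A   (applied B -> B B)
  Step 12: b b b b B B B A  =>  b b b b b B B A   (applied B -> b)
  Step 13: b b b b b B B A  =>  b b b b b b B A   (applied B -> b)
  Step 14: b b b b b b B A  =>  b b b b b b B B A   (applied B -> B B)
  Step 15: b b b b b b B B A  =>  b b b b b b b B A   (applied B -> b)
  Step 16: b b b b b b b B A  =>  b b b b b b b b A   (applied B -> b)
  Step 17: b b b b b b b b A  =>  b b b b b b b b A A   (applied A -> A A)
  Step 18: b b b b b b b b A A  =>  b b b b b b b b A A A   (applied A -> A A)
  Step 19: b b b b b b b b A A A  =>  b b b b b b b b A A A A   (applied A -> A A)
  Step 20: b b b b b b b b A A A A  =>  b b b b b b b b a A A A   (applied A -> a)
  Step 21: b b b b b b b b a A A A  =>  b b b b b b b b a a A A   (applied A -> a)
  Step 22: b b b b b b b b a a A A  =>  b b b b b b b b a a a A   (applied A -> a)
  Step 23: b b b b b b b b a a a A  =>  b b b b b b b b a a a A A   (applied A -> A A)
  Step 24: b b b b b b b b a a a A A  =>  b b b b b b b b a a a A A A   (applied A -> A A)
  Step 25: b b b b b b b b a a a A A A  =>  b b b b b b b b a a a a A A   (applied A -> a)
  Step 26: b b b b b b b b a a a a A A  =>  b b b b b b b b a a a a a A   (applied A -> a)
  Step 27: b b b b b b b b a a a a a A  =>  b b b b b b b b a a a a a A A   (applied A -> A A)
  Step 28: b b b b b b b b a a a a a A A  =>  b b b b b b b b a a a a a a A   (applied A -> a)
  Step 29: b b b b b b b b a a a a a a A  =>  b b b b b b b b a a a a a a a   (applied A -> a)
Final yield: b b b b b b b b a a a a a a a
Total rewrite steps: 29

29


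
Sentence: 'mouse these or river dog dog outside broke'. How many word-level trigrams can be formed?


Word trigrams from [8] words:
  Trigram 1: (mouse these or)
  Trigram 2: (these or river)
  Trigram 3: (or river dog)
  Trigram 4: (river dog dog)
  Trigram 5: (dog dog outside)
  Trigram 6: (dog outside broke)
Total word trigrams: 8 - 2 = 6

6


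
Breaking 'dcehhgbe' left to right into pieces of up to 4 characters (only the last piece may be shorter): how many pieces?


'dcehhgbe' has 8 characters.
Chunking with max size 4:
  Chunk 1: 'dceh' (positions 0-3)
  Chunk 2: 'hgbe' (positions 4-7)
Total chunks: ceil(8 / 4) = 2

2
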